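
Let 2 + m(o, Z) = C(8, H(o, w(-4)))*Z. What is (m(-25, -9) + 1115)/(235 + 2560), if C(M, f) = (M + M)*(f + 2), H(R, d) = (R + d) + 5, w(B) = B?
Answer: 4281/2795 ≈ 1.5317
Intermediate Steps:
H(R, d) = 5 + R + d
C(M, f) = 2*M*(2 + f) (C(M, f) = (2*M)*(2 + f) = 2*M*(2 + f))
m(o, Z) = -2 + Z*(48 + 16*o) (m(o, Z) = -2 + (2*8*(2 + (5 + o - 4)))*Z = -2 + (2*8*(2 + (1 + o)))*Z = -2 + (2*8*(3 + o))*Z = -2 + (48 + 16*o)*Z = -2 + Z*(48 + 16*o))
(m(-25, -9) + 1115)/(235 + 2560) = ((-2 + 16*(-9)*(3 - 25)) + 1115)/(235 + 2560) = ((-2 + 16*(-9)*(-22)) + 1115)/2795 = ((-2 + 3168) + 1115)*(1/2795) = (3166 + 1115)*(1/2795) = 4281*(1/2795) = 4281/2795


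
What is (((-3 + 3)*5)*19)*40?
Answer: 0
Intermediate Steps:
(((-3 + 3)*5)*19)*40 = ((0*5)*19)*40 = (0*19)*40 = 0*40 = 0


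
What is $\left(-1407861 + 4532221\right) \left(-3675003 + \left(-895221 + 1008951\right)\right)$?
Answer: $-11126698910280$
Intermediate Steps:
$\left(-1407861 + 4532221\right) \left(-3675003 + \left(-895221 + 1008951\right)\right) = 3124360 \left(-3675003 + 113730\right) = 3124360 \left(-3561273\right) = -11126698910280$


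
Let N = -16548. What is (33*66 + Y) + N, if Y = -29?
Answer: -14399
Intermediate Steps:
(33*66 + Y) + N = (33*66 - 29) - 16548 = (2178 - 29) - 16548 = 2149 - 16548 = -14399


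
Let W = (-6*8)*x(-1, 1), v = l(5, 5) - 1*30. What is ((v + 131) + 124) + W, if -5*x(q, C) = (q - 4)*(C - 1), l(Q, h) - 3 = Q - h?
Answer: 228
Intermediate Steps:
l(Q, h) = 3 + Q - h (l(Q, h) = 3 + (Q - h) = 3 + Q - h)
x(q, C) = -(-1 + C)*(-4 + q)/5 (x(q, C) = -(q - 4)*(C - 1)/5 = -(-4 + q)*(-1 + C)/5 = -(-1 + C)*(-4 + q)/5)
v = -27 (v = (3 + 5 - 1*5) - 1*30 = (3 + 5 - 5) - 30 = 3 - 30 = -27)
W = 0 (W = (-6*8)*(-⅘ + (⅕)*(-1) + (⅘)*1 - ⅕*1*(-1)) = -48*(-⅘ - ⅕ + ⅘ + ⅕) = -48*0 = 0)
((v + 131) + 124) + W = ((-27 + 131) + 124) + 0 = (104 + 124) + 0 = 228 + 0 = 228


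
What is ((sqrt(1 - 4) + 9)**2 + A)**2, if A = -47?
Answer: -11 + 1116*I*sqrt(3) ≈ -11.0 + 1933.0*I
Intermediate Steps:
((sqrt(1 - 4) + 9)**2 + A)**2 = ((sqrt(1 - 4) + 9)**2 - 47)**2 = ((sqrt(-3) + 9)**2 - 47)**2 = ((I*sqrt(3) + 9)**2 - 47)**2 = ((9 + I*sqrt(3))**2 - 47)**2 = (-47 + (9 + I*sqrt(3))**2)**2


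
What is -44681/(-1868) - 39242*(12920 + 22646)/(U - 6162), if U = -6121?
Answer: 2607680872419/22944644 ≈ 1.1365e+5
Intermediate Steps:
-44681/(-1868) - 39242*(12920 + 22646)/(U - 6162) = -44681/(-1868) - 39242*(12920 + 22646)/(-6121 - 6162) = -44681*(-1/1868) - 39242/((-12283/35566)) = 44681/1868 - 39242/((-12283*1/35566)) = 44681/1868 - 39242/(-12283/35566) = 44681/1868 - 39242*(-35566/12283) = 44681/1868 + 1395680972/12283 = 2607680872419/22944644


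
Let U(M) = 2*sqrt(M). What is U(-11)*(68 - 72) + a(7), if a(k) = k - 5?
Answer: 2 - 8*I*sqrt(11) ≈ 2.0 - 26.533*I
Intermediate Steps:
a(k) = -5 + k
U(-11)*(68 - 72) + a(7) = (2*sqrt(-11))*(68 - 72) + (-5 + 7) = (2*(I*sqrt(11)))*(-4) + 2 = (2*I*sqrt(11))*(-4) + 2 = -8*I*sqrt(11) + 2 = 2 - 8*I*sqrt(11)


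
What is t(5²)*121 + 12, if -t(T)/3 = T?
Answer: -9063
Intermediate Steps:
t(T) = -3*T
t(5²)*121 + 12 = -3*5²*121 + 12 = -3*25*121 + 12 = -75*121 + 12 = -9075 + 12 = -9063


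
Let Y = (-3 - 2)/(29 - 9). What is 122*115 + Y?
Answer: 56119/4 ≈ 14030.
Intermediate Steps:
Y = -1/4 (Y = -5/20 = -5*1/20 = -1/4 ≈ -0.25000)
122*115 + Y = 122*115 - 1/4 = 14030 - 1/4 = 56119/4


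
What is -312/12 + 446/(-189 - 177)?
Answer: -4981/183 ≈ -27.219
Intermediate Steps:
-312/12 + 446/(-189 - 177) = -312*1/12 + 446/(-366) = -26 + 446*(-1/366) = -26 - 223/183 = -4981/183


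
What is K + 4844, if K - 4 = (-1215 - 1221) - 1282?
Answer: 1130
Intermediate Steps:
K = -3714 (K = 4 + ((-1215 - 1221) - 1282) = 4 + (-2436 - 1282) = 4 - 3718 = -3714)
K + 4844 = -3714 + 4844 = 1130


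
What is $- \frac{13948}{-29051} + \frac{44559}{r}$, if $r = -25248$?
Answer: $- \frac{28555285}{22226656} \approx -1.2847$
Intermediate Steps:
$- \frac{13948}{-29051} + \frac{44559}{r} = - \frac{13948}{-29051} + \frac{44559}{-25248} = \left(-13948\right) \left(- \frac{1}{29051}\right) + 44559 \left(- \frac{1}{25248}\right) = \frac{1268}{2641} - \frac{14853}{8416} = - \frac{28555285}{22226656}$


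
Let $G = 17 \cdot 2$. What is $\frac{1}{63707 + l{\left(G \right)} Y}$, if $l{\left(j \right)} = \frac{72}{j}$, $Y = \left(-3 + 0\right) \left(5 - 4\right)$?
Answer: $\frac{17}{1082911} \approx 1.5698 \cdot 10^{-5}$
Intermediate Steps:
$G = 34$
$Y = -3$ ($Y = \left(-3\right) 1 = -3$)
$\frac{1}{63707 + l{\left(G \right)} Y} = \frac{1}{63707 + \frac{72}{34} \left(-3\right)} = \frac{1}{63707 + 72 \cdot \frac{1}{34} \left(-3\right)} = \frac{1}{63707 + \frac{36}{17} \left(-3\right)} = \frac{1}{63707 - \frac{108}{17}} = \frac{1}{\frac{1082911}{17}} = \frac{17}{1082911}$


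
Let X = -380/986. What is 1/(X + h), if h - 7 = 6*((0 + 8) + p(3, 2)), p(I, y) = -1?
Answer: 493/23967 ≈ 0.020570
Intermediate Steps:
X = -190/493 (X = -380*1/986 = -190/493 ≈ -0.38540)
h = 49 (h = 7 + 6*((0 + 8) - 1) = 7 + 6*(8 - 1) = 7 + 6*7 = 7 + 42 = 49)
1/(X + h) = 1/(-190/493 + 49) = 1/(23967/493) = 493/23967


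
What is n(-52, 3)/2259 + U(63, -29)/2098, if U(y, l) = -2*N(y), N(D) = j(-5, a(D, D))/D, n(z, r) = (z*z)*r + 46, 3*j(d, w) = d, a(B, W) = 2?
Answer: 179713837/49763511 ≈ 3.6114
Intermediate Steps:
j(d, w) = d/3
n(z, r) = 46 + r*z² (n(z, r) = z²*r + 46 = r*z² + 46 = 46 + r*z²)
N(D) = -5/(3*D) (N(D) = ((⅓)*(-5))/D = -5/(3*D))
U(y, l) = 10/(3*y) (U(y, l) = -(-10)/(3*y) = 10/(3*y))
n(-52, 3)/2259 + U(63, -29)/2098 = (46 + 3*(-52)²)/2259 + ((10/3)/63)/2098 = (46 + 3*2704)*(1/2259) + ((10/3)*(1/63))*(1/2098) = (46 + 8112)*(1/2259) + (10/189)*(1/2098) = 8158*(1/2259) + 5/198261 = 8158/2259 + 5/198261 = 179713837/49763511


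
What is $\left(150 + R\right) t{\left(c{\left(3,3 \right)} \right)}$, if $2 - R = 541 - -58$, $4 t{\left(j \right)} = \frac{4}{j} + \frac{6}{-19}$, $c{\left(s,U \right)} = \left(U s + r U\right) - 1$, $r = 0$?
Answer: $- \frac{3129}{152} \approx -20.586$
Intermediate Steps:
$c{\left(s,U \right)} = -1 + U s$ ($c{\left(s,U \right)} = \left(U s + 0 U\right) - 1 = \left(U s + 0\right) - 1 = U s - 1 = -1 + U s$)
$t{\left(j \right)} = - \frac{3}{38} + \frac{1}{j}$ ($t{\left(j \right)} = \frac{\frac{4}{j} + \frac{6}{-19}}{4} = \frac{\frac{4}{j} + 6 \left(- \frac{1}{19}\right)}{4} = \frac{\frac{4}{j} - \frac{6}{19}}{4} = \frac{- \frac{6}{19} + \frac{4}{j}}{4} = - \frac{3}{38} + \frac{1}{j}$)
$R = -597$ ($R = 2 - \left(541 - -58\right) = 2 - \left(541 + 58\right) = 2 - 599 = -597$)
$\left(150 + R\right) t{\left(c{\left(3,3 \right)} \right)} = \left(150 - 597\right) \left(- \frac{3}{38} + \frac{1}{-1 + 3 \cdot 3}\right) = - 447 \left(- \frac{3}{38} + \frac{1}{-1 + 9}\right) = - 447 \left(- \frac{3}{38} + \frac{1}{8}\right) = \left(-447\right) \frac{7}{152} = - \frac{3129}{152}$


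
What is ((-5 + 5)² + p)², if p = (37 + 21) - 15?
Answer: 1849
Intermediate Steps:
p = 43 (p = 58 - 15 = 43)
((-5 + 5)² + p)² = ((-5 + 5)² + 43)² = (0² + 43)² = (0 + 43)² = 43² = 1849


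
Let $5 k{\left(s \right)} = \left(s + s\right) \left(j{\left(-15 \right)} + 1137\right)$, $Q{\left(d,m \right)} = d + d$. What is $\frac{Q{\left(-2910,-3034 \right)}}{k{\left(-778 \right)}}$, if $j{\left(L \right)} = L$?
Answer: $\frac{2425}{145486} \approx 0.016668$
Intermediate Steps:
$Q{\left(d,m \right)} = 2 d$
$k{\left(s \right)} = \frac{2244 s}{5}$ ($k{\left(s \right)} = \frac{\left(s + s\right) \left(-15 + 1137\right)}{5} = \frac{2 s 1122}{5} = \frac{2244 s}{5}$)
$\frac{Q{\left(-2910,-3034 \right)}}{k{\left(-778 \right)}} = \frac{2 \left(-2910\right)}{\frac{2244}{5} \left(-778\right)} = - \frac{5820}{- \frac{1745832}{5}} = \left(-5820\right) \left(- \frac{5}{1745832}\right) = \frac{2425}{145486}$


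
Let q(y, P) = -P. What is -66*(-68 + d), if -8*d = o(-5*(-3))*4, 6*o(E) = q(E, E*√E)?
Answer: 4488 - 165*√15/2 ≈ 4168.5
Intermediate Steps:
o(E) = -E^(3/2)/6 (o(E) = (-E*√E)/6 = (-E^(3/2))/6 = -E^(3/2)/6)
d = 5*√15/4 (d = -(-15*√15/6)*4/8 = -(-5*√15/2)*4/8 = -(-5)*√15/4 = 5*√15/4 ≈ 4.8412)
-66*(-68 + d) = -66*(-68 + 5*√15/4) = 4488 - 165*√15/2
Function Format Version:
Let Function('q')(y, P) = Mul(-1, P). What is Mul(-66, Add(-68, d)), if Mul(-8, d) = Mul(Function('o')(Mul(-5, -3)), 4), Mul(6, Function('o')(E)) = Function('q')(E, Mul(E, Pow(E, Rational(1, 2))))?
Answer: Add(4488, Mul(Rational(-165, 2), Pow(15, Rational(1, 2)))) ≈ 4168.5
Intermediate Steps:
Function('o')(E) = Mul(Rational(-1, 6), Pow(E, Rational(3, 2))) (Function('o')(E) = Mul(Rational(1, 6), Mul(-1, Mul(E, Pow(E, Rational(1, 2))))) = Mul(Rational(1, 6), Mul(-1, Pow(E, Rational(3, 2)))) = Mul(Rational(-1, 6), Pow(E, Rational(3, 2))))
d = Mul(Rational(5, 4), Pow(15, Rational(1, 2))) (d = Mul(Rational(-1, 8), Mul(Mul(Rational(-1, 6), Pow(Mul(-5, -3), Rational(3, 2))), 4)) = Mul(Rational(-1, 8), Mul(Mul(Rational(-1, 6), Pow(15, Rational(3, 2))), 4)) = Mul(Rational(-1, 8), Mul(Mul(Rational(-1, 6), Mul(15, Pow(15, Rational(1, 2)))), 4)) = Mul(Rational(-1, 8), Mul(Mul(Rational(-5, 2), Pow(15, Rational(1, 2))), 4)) = Mul(Rational(-1, 8), Mul(-10, Pow(15, Rational(1, 2)))) = Mul(Rational(5, 4), Pow(15, Rational(1, 2))) ≈ 4.8412)
Mul(-66, Add(-68, d)) = Mul(-66, Add(-68, Mul(Rational(5, 4), Pow(15, Rational(1, 2))))) = Add(4488, Mul(Rational(-165, 2), Pow(15, Rational(1, 2))))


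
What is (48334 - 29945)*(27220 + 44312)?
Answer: 1315401948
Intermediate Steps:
(48334 - 29945)*(27220 + 44312) = 18389*71532 = 1315401948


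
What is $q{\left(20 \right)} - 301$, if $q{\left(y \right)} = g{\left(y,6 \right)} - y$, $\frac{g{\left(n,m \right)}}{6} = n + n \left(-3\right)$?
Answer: $-561$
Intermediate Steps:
$g{\left(n,m \right)} = - 12 n$ ($g{\left(n,m \right)} = 6 \left(n + n \left(-3\right)\right) = 6 \left(n - 3 n\right) = 6 \left(- 2 n\right) = - 12 n$)
$q{\left(y \right)} = - 13 y$ ($q{\left(y \right)} = - 12 y - y = - 13 y$)
$q{\left(20 \right)} - 301 = \left(-13\right) 20 - 301 = -260 - 301 = -561$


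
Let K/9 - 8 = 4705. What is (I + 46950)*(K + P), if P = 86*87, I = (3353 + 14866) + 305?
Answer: 3267087126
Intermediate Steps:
K = 42417 (K = 72 + 9*4705 = 72 + 42345 = 42417)
I = 18524 (I = 18219 + 305 = 18524)
P = 7482
(I + 46950)*(K + P) = (18524 + 46950)*(42417 + 7482) = 65474*49899 = 3267087126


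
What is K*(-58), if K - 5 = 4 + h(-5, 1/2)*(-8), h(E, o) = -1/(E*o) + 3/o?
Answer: 12238/5 ≈ 2447.6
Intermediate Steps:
h(E, o) = 3/o - 1/(E*o) (h(E, o) = -1/(E*o) + 3/o = 3/o - 1/(E*o))
K = -211/5 (K = 5 + (4 + ((-1 + 3*(-5))/((-5)*(1/2)))*(-8)) = 5 + (4 - (-1 - 15)/(5*1/2)*(-8)) = 5 + (4 - 1/5*2*(-16)*(-8)) = 5 + (4 + (32/5)*(-8)) = 5 + (4 - 256/5) = 5 - 236/5 = -211/5 ≈ -42.200)
K*(-58) = -211/5*(-58) = 12238/5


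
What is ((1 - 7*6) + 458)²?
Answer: 173889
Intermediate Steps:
((1 - 7*6) + 458)² = ((1 - 42) + 458)² = (-41 + 458)² = 417² = 173889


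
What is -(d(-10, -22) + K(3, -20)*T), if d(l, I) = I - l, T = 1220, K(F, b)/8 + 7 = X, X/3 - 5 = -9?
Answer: 185452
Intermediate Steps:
X = -12 (X = 15 + 3*(-9) = 15 - 27 = -12)
K(F, b) = -152 (K(F, b) = -56 + 8*(-12) = -56 - 96 = -152)
-(d(-10, -22) + K(3, -20)*T) = -((-22 - 1*(-10)) - 152*1220) = -((-22 + 10) - 185440) = -(-12 - 185440) = -1*(-185452) = 185452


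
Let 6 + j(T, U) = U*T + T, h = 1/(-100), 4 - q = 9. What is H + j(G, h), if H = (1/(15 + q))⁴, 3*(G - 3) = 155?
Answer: 481201/10000 ≈ 48.120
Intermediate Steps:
G = 164/3 (G = 3 + (⅓)*155 = 3 + 155/3 = 164/3 ≈ 54.667)
q = -5 (q = 4 - 1*9 = 4 - 9 = -5)
h = -1/100 ≈ -0.010000
j(T, U) = -6 + T + T*U (j(T, U) = -6 + (U*T + T) = -6 + (T*U + T) = -6 + (T + T*U) = -6 + T + T*U)
H = 1/10000 (H = (1/(15 - 5))⁴ = (1/10)⁴ = (⅒)⁴ = 1/10000 ≈ 0.00010000)
H + j(G, h) = 1/10000 + (-6 + 164/3 + (164/3)*(-1/100)) = 1/10000 + (-6 + 164/3 - 41/75) = 1/10000 + 1203/25 = 481201/10000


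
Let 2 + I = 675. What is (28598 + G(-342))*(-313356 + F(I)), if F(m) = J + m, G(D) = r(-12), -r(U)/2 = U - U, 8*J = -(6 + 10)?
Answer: -8942165630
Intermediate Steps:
J = -2 (J = (-(6 + 10))/8 = (-1*16)/8 = (1/8)*(-16) = -2)
I = 673 (I = -2 + 675 = 673)
r(U) = 0 (r(U) = -2*(U - U) = -2*0 = 0)
G(D) = 0
F(m) = -2 + m
(28598 + G(-342))*(-313356 + F(I)) = (28598 + 0)*(-313356 + (-2 + 673)) = 28598*(-313356 + 671) = 28598*(-312685) = -8942165630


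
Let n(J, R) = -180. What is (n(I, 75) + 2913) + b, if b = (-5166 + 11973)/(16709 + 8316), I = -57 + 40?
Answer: 68400132/25025 ≈ 2733.3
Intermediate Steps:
I = -17
b = 6807/25025 ≈ 0.27201
(n(I, 75) + 2913) + b = (-180 + 2913) + 6807/25025 = 2733 + 6807/25025 = 68400132/25025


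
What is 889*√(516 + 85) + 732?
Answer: 732 + 889*√601 ≈ 22526.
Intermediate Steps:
889*√(516 + 85) + 732 = 889*√601 + 732 = 732 + 889*√601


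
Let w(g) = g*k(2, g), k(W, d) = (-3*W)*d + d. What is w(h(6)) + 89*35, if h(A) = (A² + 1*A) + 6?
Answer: -8405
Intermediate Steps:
k(W, d) = d - 3*W*d (k(W, d) = -3*W*d + d = d - 3*W*d)
h(A) = 6 + A + A² (h(A) = (A² + A) + 6 = (A + A²) + 6 = 6 + A + A²)
w(g) = -5*g² (w(g) = g*(g*(1 - 3*2)) = g*(g*(1 - 6)) = g*(g*(-5)) = g*(-5*g) = -5*g²)
w(h(6)) + 89*35 = -5*(6 + 6 + 6²)² + 89*35 = -5*(6 + 6 + 36)² + 3115 = -5*48² + 3115 = -5*2304 + 3115 = -11520 + 3115 = -8405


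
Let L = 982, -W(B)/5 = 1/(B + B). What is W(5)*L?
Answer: -491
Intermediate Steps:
W(B) = -5/(2*B) (W(B) = -5/(B + B) = -5*1/(2*B) = -5/(2*B))
W(5)*L = -5/2/5*982 = -5/2*1/5*982 = -1/2*982 = -491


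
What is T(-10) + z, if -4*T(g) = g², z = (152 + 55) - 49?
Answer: 133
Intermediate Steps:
z = 158 (z = 207 - 49 = 158)
T(g) = -g²/4
T(-10) + z = -¼*(-10)² + 158 = -¼*100 + 158 = -25 + 158 = 133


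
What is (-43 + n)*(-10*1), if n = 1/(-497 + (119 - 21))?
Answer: 171580/399 ≈ 430.02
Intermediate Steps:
n = -1/399 (n = 1/(-497 + 98) = 1/(-399) = -1/399 ≈ -0.0025063)
(-43 + n)*(-10*1) = (-43 - 1/399)*(-10*1) = -17158/399*(-10) = 171580/399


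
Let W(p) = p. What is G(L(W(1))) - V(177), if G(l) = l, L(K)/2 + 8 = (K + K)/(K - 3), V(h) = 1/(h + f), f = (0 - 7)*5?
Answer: -2557/142 ≈ -18.007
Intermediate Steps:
f = -35 (f = -7*5 = -35)
V(h) = 1/(-35 + h) (V(h) = 1/(h - 35) = 1/(-35 + h))
L(K) = -16 + 4*K/(-3 + K) (L(K) = -16 + 2*((K + K)/(K - 3)) = -16 + 2*((2*K)/(-3 + K)) = -16 + 2*(2*K/(-3 + K)) = -16 + 4*K/(-3 + K))
G(L(W(1))) - V(177) = 12*(4 - 1*1)/(-3 + 1) - 1/(-35 + 177) = 12*(4 - 1)/(-2) - 1/142 = 12*(-½)*3 - 1*1/142 = -18 - 1/142 = -2557/142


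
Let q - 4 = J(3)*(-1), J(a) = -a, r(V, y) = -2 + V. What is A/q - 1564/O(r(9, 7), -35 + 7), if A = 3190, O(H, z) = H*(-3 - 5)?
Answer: 6771/14 ≈ 483.64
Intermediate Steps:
O(H, z) = -8*H (O(H, z) = H*(-8) = -8*H)
q = 7 (q = 4 - 1*3*(-1) = 4 - 3*(-1) = 4 + 3 = 7)
A/q - 1564/O(r(9, 7), -35 + 7) = 3190/7 - 1564*(-1/(8*(-2 + 9))) = 3190*(⅐) - 1564/((-8*7)) = 3190/7 - 1564/(-56) = 3190/7 - 1564*(-1/56) = 3190/7 + 391/14 = 6771/14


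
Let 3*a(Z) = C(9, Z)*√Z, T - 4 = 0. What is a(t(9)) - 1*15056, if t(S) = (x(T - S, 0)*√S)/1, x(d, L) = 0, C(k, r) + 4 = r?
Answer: -15056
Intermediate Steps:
T = 4 (T = 4 + 0 = 4)
C(k, r) = -4 + r
t(S) = 0 (t(S) = (0*√S)/1 = 0*1 = 0)
a(Z) = √Z*(-4 + Z)/3 (a(Z) = ((-4 + Z)*√Z)/3 = (√Z*(-4 + Z))/3 = √Z*(-4 + Z)/3)
a(t(9)) - 1*15056 = √0*(-4 + 0)/3 - 1*15056 = (⅓)*0*(-4) - 15056 = 0 - 15056 = -15056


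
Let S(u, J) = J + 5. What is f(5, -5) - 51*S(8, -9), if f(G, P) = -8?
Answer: 196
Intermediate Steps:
S(u, J) = 5 + J
f(5, -5) - 51*S(8, -9) = -8 - 51*(5 - 9) = -8 - 51*(-4) = -8 + 204 = 196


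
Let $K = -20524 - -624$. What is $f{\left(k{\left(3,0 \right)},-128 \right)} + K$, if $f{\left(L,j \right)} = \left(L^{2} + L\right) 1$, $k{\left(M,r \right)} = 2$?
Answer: $-19894$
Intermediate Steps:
$K = -19900$ ($K = -20524 + 624 = -19900$)
$f{\left(L,j \right)} = L + L^{2}$ ($f{\left(L,j \right)} = \left(L + L^{2}\right) 1 = L + L^{2}$)
$f{\left(k{\left(3,0 \right)},-128 \right)} + K = 2 \left(1 + 2\right) - 19900 = 2 \cdot 3 - 19900 = 6 - 19900 = -19894$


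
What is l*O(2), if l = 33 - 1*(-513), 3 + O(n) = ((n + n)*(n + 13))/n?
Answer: 14742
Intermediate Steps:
O(n) = 23 + 2*n (O(n) = -3 + ((n + n)*(n + 13))/n = -3 + ((2*n)*(13 + n))/n = -3 + (2*n*(13 + n))/n = -3 + (26 + 2*n) = 23 + 2*n)
l = 546 (l = 33 + 513 = 546)
l*O(2) = 546*(23 + 2*2) = 546*(23 + 4) = 546*27 = 14742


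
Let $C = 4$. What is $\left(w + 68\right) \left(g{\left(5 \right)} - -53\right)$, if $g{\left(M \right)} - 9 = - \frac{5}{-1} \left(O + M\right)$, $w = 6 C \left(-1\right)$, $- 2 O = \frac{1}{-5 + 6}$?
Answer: $3718$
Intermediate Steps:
$O = - \frac{1}{2}$ ($O = - \frac{1}{2 \left(-5 + 6\right)} = - \frac{1}{2 \cdot 1} = \left(- \frac{1}{2}\right) 1 = - \frac{1}{2} \approx -0.5$)
$w = -24$ ($w = 6 \cdot 4 \left(-1\right) = 24 \left(-1\right) = -24$)
$g{\left(M \right)} = \frac{13}{2} + 5 M$ ($g{\left(M \right)} = 9 + - \frac{5}{-1} \left(- \frac{1}{2} + M\right) = 9 + \left(-5\right) \left(-1\right) \left(- \frac{1}{2} + M\right) = 9 + 5 \left(- \frac{1}{2} + M\right) = 9 + \left(- \frac{5}{2} + 5 M\right) = \frac{13}{2} + 5 M$)
$\left(w + 68\right) \left(g{\left(5 \right)} - -53\right) = \left(-24 + 68\right) \left(\left(\frac{13}{2} + 5 \cdot 5\right) - -53\right) = 44 \left(\left(\frac{13}{2} + 25\right) + 53\right) = 44 \left(\frac{63}{2} + 53\right) = 44 \cdot \frac{169}{2} = 3718$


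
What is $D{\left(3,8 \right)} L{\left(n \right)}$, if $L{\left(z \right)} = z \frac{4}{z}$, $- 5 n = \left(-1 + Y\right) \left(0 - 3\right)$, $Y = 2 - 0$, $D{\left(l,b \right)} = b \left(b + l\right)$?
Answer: $352$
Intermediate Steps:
$Y = 2$ ($Y = 2 + 0 = 2$)
$n = \frac{3}{5}$ ($n = - \frac{\left(-1 + 2\right) \left(0 - 3\right)}{5} = - \frac{1 \left(-3\right)}{5} = \left(- \frac{1}{5}\right) \left(-3\right) = \frac{3}{5} \approx 0.6$)
$L{\left(z \right)} = 4$
$D{\left(3,8 \right)} L{\left(n \right)} = 8 \left(8 + 3\right) 4 = 8 \cdot 11 \cdot 4 = 88 \cdot 4 = 352$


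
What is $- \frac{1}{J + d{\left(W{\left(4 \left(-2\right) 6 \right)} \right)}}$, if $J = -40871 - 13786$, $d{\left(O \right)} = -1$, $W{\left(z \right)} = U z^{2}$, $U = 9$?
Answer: $\frac{1}{54658} \approx 1.8296 \cdot 10^{-5}$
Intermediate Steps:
$W{\left(z \right)} = 9 z^{2}$
$J = -54657$ ($J = -40871 - 13786 = -54657$)
$- \frac{1}{J + d{\left(W{\left(4 \left(-2\right) 6 \right)} \right)}} = - \frac{1}{-54657 - 1} = - \frac{1}{-54658} = \left(-1\right) \left(- \frac{1}{54658}\right) = \frac{1}{54658}$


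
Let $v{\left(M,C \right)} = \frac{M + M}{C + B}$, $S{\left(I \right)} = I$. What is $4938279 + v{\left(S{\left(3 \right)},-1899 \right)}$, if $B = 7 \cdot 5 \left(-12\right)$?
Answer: $\frac{3817289665}{773} \approx 4.9383 \cdot 10^{6}$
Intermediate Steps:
$B = -420$ ($B = 35 \left(-12\right) = -420$)
$v{\left(M,C \right)} = \frac{2 M}{-420 + C}$ ($v{\left(M,C \right)} = \frac{M + M}{C - 420} = \frac{2 M}{-420 + C}$)
$4938279 + v{\left(S{\left(3 \right)},-1899 \right)} = 4938279 + 2 \cdot 3 \frac{1}{-420 - 1899} = 4938279 + 2 \cdot 3 \frac{1}{-2319} = 4938279 + 2 \cdot 3 \left(- \frac{1}{2319}\right) = 4938279 - \frac{2}{773} = \frac{3817289665}{773}$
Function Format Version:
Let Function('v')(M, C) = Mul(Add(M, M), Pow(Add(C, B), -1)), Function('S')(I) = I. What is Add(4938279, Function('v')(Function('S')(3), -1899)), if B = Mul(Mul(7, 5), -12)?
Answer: Rational(3817289665, 773) ≈ 4.9383e+6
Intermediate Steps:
B = -420 (B = Mul(35, -12) = -420)
Function('v')(M, C) = Mul(2, M, Pow(Add(-420, C), -1)) (Function('v')(M, C) = Mul(Add(M, M), Pow(Add(C, -420), -1)) = Mul(Mul(2, M), Pow(Add(-420, C), -1)) = Mul(2, M, Pow(Add(-420, C), -1)))
Add(4938279, Function('v')(Function('S')(3), -1899)) = Add(4938279, Mul(2, 3, Pow(Add(-420, -1899), -1))) = Add(4938279, Mul(2, 3, Pow(-2319, -1))) = Add(4938279, Mul(2, 3, Rational(-1, 2319))) = Add(4938279, Rational(-2, 773)) = Rational(3817289665, 773)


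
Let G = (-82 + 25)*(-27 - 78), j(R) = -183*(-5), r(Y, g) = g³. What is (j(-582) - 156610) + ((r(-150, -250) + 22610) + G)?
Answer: -15752100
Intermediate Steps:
j(R) = 915
G = 5985 (G = -57*(-105) = 5985)
(j(-582) - 156610) + ((r(-150, -250) + 22610) + G) = (915 - 156610) + (((-250)³ + 22610) + 5985) = -155695 + ((-15625000 + 22610) + 5985) = -155695 + (-15602390 + 5985) = -155695 - 15596405 = -15752100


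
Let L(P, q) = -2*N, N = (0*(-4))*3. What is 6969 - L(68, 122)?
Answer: 6969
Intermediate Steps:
N = 0 (N = 0*3 = 0)
L(P, q) = 0 (L(P, q) = -2*0 = 0)
6969 - L(68, 122) = 6969 - 1*0 = 6969 + 0 = 6969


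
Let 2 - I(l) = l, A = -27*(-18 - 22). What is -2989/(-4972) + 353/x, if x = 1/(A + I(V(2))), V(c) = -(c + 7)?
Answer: 1914834545/4972 ≈ 3.8512e+5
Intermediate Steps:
V(c) = -7 - c (V(c) = -(7 + c) = -7 - c)
A = 1080 (A = -27*(-40) = 1080)
I(l) = 2 - l
x = 1/1091 (x = 1/(1080 + (2 - (-7 - 1*2))) = 1/(1080 + (2 - (-7 - 2))) = 1/(1080 + (2 - 1*(-9))) = 1/(1080 + (2 + 9)) = 1/(1080 + 11) = 1/1091 ≈ 0.00091659)
-2989/(-4972) + 353/x = -2989/(-4972) + 353/(1/1091) = -2989*(-1/4972) + 353*1091 = 2989/4972 + 385123 = 1914834545/4972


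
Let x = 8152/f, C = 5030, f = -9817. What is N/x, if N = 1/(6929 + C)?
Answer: -9817/97489768 ≈ -0.00010070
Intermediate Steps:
N = 1/11959 (N = 1/(6929 + 5030) = 1/11959 ≈ 8.3619e-5)
x = -8152/9817 (x = 8152/(-9817) = 8152*(-1/9817) = -8152/9817 ≈ -0.83040)
N/x = 1/(11959*(-8152/9817)) = (1/11959)*(-9817/8152) = -9817/97489768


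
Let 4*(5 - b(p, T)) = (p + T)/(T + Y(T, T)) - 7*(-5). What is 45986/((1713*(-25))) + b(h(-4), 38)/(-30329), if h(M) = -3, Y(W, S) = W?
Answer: -423941336401/394847185200 ≈ -1.0737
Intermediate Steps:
b(p, T) = -15/4 - (T + p)/(8*T) (b(p, T) = 5 - ((p + T)/(T + T) - 7*(-5))/4 = 5 - ((T + p)/((2*T)) + 35)/4 = 5 - ((T + p)*(1/(2*T)) + 35)/4 = 5 - ((T + p)/(2*T) + 35)/4 = 5 - (35 + (T + p)/(2*T))/4 = 5 + (-35/4 - (T + p)/(8*T)) = -15/4 - (T + p)/(8*T))
45986/((1713*(-25))) + b(h(-4), 38)/(-30329) = 45986/((1713*(-25))) + ((1/8)*(-1*(-3) - 31*38)/38)/(-30329) = 45986/(-42825) + ((1/8)*(1/38)*(3 - 1178))*(-1/30329) = 45986*(-1/42825) + ((1/8)*(1/38)*(-1175))*(-1/30329) = -45986/42825 - 1175/304*(-1/30329) = -45986/42825 + 1175/9220016 = -423941336401/394847185200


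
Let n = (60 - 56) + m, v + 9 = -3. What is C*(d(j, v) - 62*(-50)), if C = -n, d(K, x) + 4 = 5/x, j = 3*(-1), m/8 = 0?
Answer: -37147/3 ≈ -12382.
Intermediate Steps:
m = 0 (m = 8*0 = 0)
v = -12 (v = -9 - 3 = -12)
j = -3
d(K, x) = -4 + 5/x
n = 4 (n = (60 - 56) + 0 = 4 + 0 = 4)
C = -4 (C = -1*4 = -4)
C*(d(j, v) - 62*(-50)) = -4*((-4 + 5/(-12)) - 62*(-50)) = -4*((-4 + 5*(-1/12)) + 3100) = -4*((-4 - 5/12) + 3100) = -4*(-53/12 + 3100) = -4*37147/12 = -37147/3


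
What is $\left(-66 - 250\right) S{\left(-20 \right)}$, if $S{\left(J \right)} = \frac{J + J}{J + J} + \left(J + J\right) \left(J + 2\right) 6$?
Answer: $-1365436$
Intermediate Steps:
$S{\left(J \right)} = 1 + 12 J \left(2 + J\right)$ ($S{\left(J \right)} = \frac{2 J}{2 J} + 2 J \left(2 + J\right) 6 = 2 J \frac{1}{2 J} + 2 J \left(2 + J\right) 6 = 1 + 12 J \left(2 + J\right)$)
$\left(-66 - 250\right) S{\left(-20 \right)} = \left(-66 - 250\right) \left(1 + 12 \left(-20\right)^{2} + 24 \left(-20\right)\right) = - 316 \left(1 + 12 \cdot 400 - 480\right) = - 316 \left(1 + 4800 - 480\right) = \left(-316\right) 4321 = -1365436$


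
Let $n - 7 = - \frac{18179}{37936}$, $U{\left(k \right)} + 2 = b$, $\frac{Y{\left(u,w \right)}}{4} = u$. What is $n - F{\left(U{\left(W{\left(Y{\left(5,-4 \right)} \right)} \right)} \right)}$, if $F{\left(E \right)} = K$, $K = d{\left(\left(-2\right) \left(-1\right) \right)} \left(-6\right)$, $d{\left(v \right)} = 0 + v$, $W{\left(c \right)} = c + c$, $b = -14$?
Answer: $\frac{702605}{37936} \approx 18.521$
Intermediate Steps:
$Y{\left(u,w \right)} = 4 u$
$W{\left(c \right)} = 2 c$
$U{\left(k \right)} = -16$ ($U{\left(k \right)} = -2 - 14 = -16$)
$d{\left(v \right)} = v$
$n = \frac{247373}{37936}$ ($n = 7 - \frac{18179}{37936} = \frac{247373}{37936} \approx 6.5208$)
$K = -12$ ($K = \left(-2\right) \left(-1\right) \left(-6\right) = 2 \left(-6\right) = -12$)
$F{\left(E \right)} = -12$
$n - F{\left(U{\left(W{\left(Y{\left(5,-4 \right)} \right)} \right)} \right)} = \frac{247373}{37936} - -12 = \frac{247373}{37936} + 12 = \frac{702605}{37936}$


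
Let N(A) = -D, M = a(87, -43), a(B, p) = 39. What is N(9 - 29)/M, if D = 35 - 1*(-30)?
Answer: -5/3 ≈ -1.6667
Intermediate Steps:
M = 39
D = 65 (D = 35 + 30 = 65)
N(A) = -65 (N(A) = -1*65 = -65)
N(9 - 29)/M = -65/39 = -65*1/39 = -5/3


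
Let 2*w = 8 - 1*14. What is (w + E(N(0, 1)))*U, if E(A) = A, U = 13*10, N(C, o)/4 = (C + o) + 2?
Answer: 1170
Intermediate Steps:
N(C, o) = 8 + 4*C + 4*o (N(C, o) = 4*((C + o) + 2) = 4*(2 + C + o) = 8 + 4*C + 4*o)
U = 130
w = -3 (w = (8 - 1*14)/2 = (8 - 14)/2 = (½)*(-6) = -3)
(w + E(N(0, 1)))*U = (-3 + (8 + 4*0 + 4*1))*130 = (-3 + (8 + 0 + 4))*130 = (-3 + 12)*130 = 9*130 = 1170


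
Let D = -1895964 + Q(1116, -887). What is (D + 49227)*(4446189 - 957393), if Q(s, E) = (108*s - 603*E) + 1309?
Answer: -4151803303044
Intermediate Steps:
Q(s, E) = 1309 - 603*E + 108*s (Q(s, E) = (-603*E + 108*s) + 1309 = 1309 - 603*E + 108*s)
D = -1239266 (D = -1895964 + (1309 - 603*(-887) + 108*1116) = -1895964 + (1309 + 534861 + 120528) = -1895964 + 656698 = -1239266)
(D + 49227)*(4446189 - 957393) = (-1239266 + 49227)*(4446189 - 957393) = -1190039*3488796 = -4151803303044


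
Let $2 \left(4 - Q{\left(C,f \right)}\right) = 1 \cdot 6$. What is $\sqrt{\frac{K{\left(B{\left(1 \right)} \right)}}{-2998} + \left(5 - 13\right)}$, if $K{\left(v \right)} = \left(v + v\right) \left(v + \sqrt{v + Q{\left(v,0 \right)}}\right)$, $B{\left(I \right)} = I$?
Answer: $\frac{\sqrt{-17977507 - 1499 \sqrt{2}}}{1499} \approx 2.8287 i$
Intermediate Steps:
$Q{\left(C,f \right)} = 1$ ($Q{\left(C,f \right)} = 4 - \frac{1 \cdot 6}{2} = 4 - 3 = 1$)
$K{\left(v \right)} = 2 v \left(v + \sqrt{1 + v}\right)$ ($K{\left(v \right)} = \left(v + v\right) \left(v + \sqrt{v + 1}\right) = 2 v \left(v + \sqrt{1 + v}\right)$)
$\sqrt{\frac{K{\left(B{\left(1 \right)} \right)}}{-2998} + \left(5 - 13\right)} = \sqrt{\frac{2 \cdot 1 \left(1 + \sqrt{1 + 1}\right)}{-2998} + \left(5 - 13\right)} = \sqrt{2 \cdot 1 \left(1 + \sqrt{2}\right) \left(- \frac{1}{2998}\right) + \left(5 - 13\right)} = \sqrt{\left(2 + 2 \sqrt{2}\right) \left(- \frac{1}{2998}\right) - 8} = \sqrt{\left(- \frac{1}{1499} - \frac{\sqrt{2}}{1499}\right) - 8} = \sqrt{- \frac{11993}{1499} - \frac{\sqrt{2}}{1499}}$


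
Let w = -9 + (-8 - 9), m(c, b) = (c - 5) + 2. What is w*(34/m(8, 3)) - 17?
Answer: -969/5 ≈ -193.80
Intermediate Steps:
m(c, b) = -3 + c (m(c, b) = (-5 + c) + 2 = -3 + c)
w = -26 (w = -9 - 17 = -26)
w*(34/m(8, 3)) - 17 = -884/(-3 + 8) - 17 = -884/5 - 17 = -969/5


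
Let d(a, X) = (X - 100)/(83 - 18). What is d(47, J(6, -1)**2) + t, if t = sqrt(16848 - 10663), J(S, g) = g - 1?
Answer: -96/65 + sqrt(6185) ≈ 77.168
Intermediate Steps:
J(S, g) = -1 + g
t = sqrt(6185) ≈ 78.645
d(a, X) = -20/13 + X/65 (d(a, X) = (-100 + X)/65 = (-100 + X)*(1/65) = -20/13 + X/65)
d(47, J(6, -1)**2) + t = (-20/13 + (-1 - 1)**2/65) + sqrt(6185) = (-20/13 + (1/65)*(-2)**2) + sqrt(6185) = (-20/13 + (1/65)*4) + sqrt(6185) = (-20/13 + 4/65) + sqrt(6185) = -96/65 + sqrt(6185)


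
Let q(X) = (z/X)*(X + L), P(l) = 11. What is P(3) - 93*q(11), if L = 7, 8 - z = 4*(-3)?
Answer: -33359/11 ≈ -3032.6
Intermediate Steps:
z = 20 (z = 8 - 4*(-3) = 8 - 1*(-12) = 8 + 12 = 20)
q(X) = 20*(7 + X)/X (q(X) = (20/X)*(X + 7) = (20/X)*(7 + X) = 20*(7 + X)/X)
P(3) - 93*q(11) = 11 - 93*(20 + 140/11) = 11 - 93*360/11 = 11 - 33480/11 = -33359/11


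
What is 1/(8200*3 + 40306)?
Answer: 1/64906 ≈ 1.5407e-5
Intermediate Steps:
1/(8200*3 + 40306) = 1/(24600 + 40306) = 1/64906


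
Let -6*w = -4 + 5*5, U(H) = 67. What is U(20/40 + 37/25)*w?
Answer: -469/2 ≈ -234.50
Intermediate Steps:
w = -7/2 (w = -(-4 + 5*5)/6 = -(-4 + 25)/6 = -1/6*21 = -7/2 ≈ -3.5000)
U(20/40 + 37/25)*w = 67*(-7/2) = -469/2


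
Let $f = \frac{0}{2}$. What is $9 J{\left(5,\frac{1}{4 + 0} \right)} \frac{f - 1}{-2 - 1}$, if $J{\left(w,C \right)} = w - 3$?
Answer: $6$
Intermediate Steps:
$f = 0$ ($f = 0 \cdot \frac{1}{2} = 0$)
$J{\left(w,C \right)} = -3 + w$
$9 J{\left(5,\frac{1}{4 + 0} \right)} \frac{f - 1}{-2 - 1} = 9 \left(-3 + 5\right) \frac{0 - 1}{-2 - 1} = 9 \cdot 2 \left(- \frac{1}{-3}\right) = 18 \left(\left(-1\right) \left(- \frac{1}{3}\right)\right) = 18 \cdot \frac{1}{3} = 6$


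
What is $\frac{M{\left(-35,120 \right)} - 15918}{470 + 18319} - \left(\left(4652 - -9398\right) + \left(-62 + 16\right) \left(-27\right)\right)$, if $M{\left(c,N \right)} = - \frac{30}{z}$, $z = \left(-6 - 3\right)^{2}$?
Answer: $- \frac{7758107272}{507303} \approx -15293.0$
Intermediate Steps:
$z = 81$ ($z = \left(-9\right)^{2} = 81$)
$M{\left(c,N \right)} = - \frac{10}{27}$ ($M{\left(c,N \right)} = - \frac{30}{81} = \left(-30\right) \frac{1}{81} = - \frac{10}{27}$)
$\frac{M{\left(-35,120 \right)} - 15918}{470 + 18319} - \left(\left(4652 - -9398\right) + \left(-62 + 16\right) \left(-27\right)\right) = \frac{- \frac{10}{27} - 15918}{470 + 18319} - \left(\left(4652 - -9398\right) + \left(-62 + 16\right) \left(-27\right)\right) = - \frac{429796}{27 \cdot 18789} - \left(\left(4652 + 9398\right) - -1242\right) = \left(- \frac{429796}{27}\right) \frac{1}{18789} - \left(14050 + 1242\right) = - \frac{429796}{507303} - 15292 = - \frac{7758107272}{507303}$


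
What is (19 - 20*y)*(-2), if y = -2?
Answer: -118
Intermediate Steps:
(19 - 20*y)*(-2) = (19 - 20*(-2))*(-2) = (19 + 40)*(-2) = 59*(-2) = -118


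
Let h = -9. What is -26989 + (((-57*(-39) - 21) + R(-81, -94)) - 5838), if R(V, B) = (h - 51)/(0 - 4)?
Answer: -30610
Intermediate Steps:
R(V, B) = 15 (R(V, B) = (-9 - 51)/(0 - 4) = -60/(-4) = -60*(-¼) = 15)
-26989 + (((-57*(-39) - 21) + R(-81, -94)) - 5838) = -26989 + (((-57*(-39) - 21) + 15) - 5838) = -26989 + (((2223 - 21) + 15) - 5838) = -26989 + ((2202 + 15) - 5838) = -26989 + (2217 - 5838) = -26989 - 3621 = -30610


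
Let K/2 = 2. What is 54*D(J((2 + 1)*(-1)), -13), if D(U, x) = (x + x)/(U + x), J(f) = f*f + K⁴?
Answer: -39/7 ≈ -5.5714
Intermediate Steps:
K = 4 (K = 2*2 = 4)
J(f) = 256 + f² (J(f) = f*f + 4⁴ = f² + 256 = 256 + f²)
D(U, x) = 2*x/(U + x) (D(U, x) = (2*x)/(U + x) = 2*x/(U + x))
54*D(J((2 + 1)*(-1)), -13) = 54*(2*(-13)/((256 + ((2 + 1)*(-1))²) - 13)) = 54*(2*(-13)/((256 + (3*(-1))²) - 13)) = 54*(2*(-13)/((256 + (-3)²) - 13)) = 54*(2*(-13)/((256 + 9) - 13)) = 54*(2*(-13)/(265 - 13)) = 54*(2*(-13)/252) = 54*(2*(-13)*(1/252)) = 54*(-13/126) = -39/7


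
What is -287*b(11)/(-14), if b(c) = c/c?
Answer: 41/2 ≈ 20.500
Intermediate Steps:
b(c) = 1
-287*b(11)/(-14) = -287/(-14) = -287*(-1)/14 = -287*(-1/14) = 41/2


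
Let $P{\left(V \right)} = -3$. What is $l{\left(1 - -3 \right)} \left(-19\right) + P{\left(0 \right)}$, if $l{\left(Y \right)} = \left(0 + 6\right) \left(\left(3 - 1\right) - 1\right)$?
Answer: $-117$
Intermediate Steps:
$l{\left(Y \right)} = 6$ ($l{\left(Y \right)} = 6 \left(\left(3 - 1\right) - 1\right) = 6 \left(2 - 1\right) = 6 \cdot 1 = 6$)
$l{\left(1 - -3 \right)} \left(-19\right) + P{\left(0 \right)} = 6 \left(-19\right) - 3 = -114 - 3 = -117$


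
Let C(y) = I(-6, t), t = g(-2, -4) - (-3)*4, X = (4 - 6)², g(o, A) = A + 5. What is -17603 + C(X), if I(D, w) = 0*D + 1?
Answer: -17602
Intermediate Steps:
g(o, A) = 5 + A
X = 4 (X = (-2)² = 4)
t = 13 (t = (5 - 4) - (-3)*4 = 1 - 1*(-12) = 1 + 12 = 13)
I(D, w) = 1 (I(D, w) = 0 + 1 = 1)
C(y) = 1
-17603 + C(X) = -17603 + 1 = -17602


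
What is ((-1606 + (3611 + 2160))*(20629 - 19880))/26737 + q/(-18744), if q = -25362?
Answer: 9858600839/83526388 ≈ 118.03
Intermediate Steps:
((-1606 + (3611 + 2160))*(20629 - 19880))/26737 + q/(-18744) = ((-1606 + (3611 + 2160))*(20629 - 19880))/26737 - 25362/(-18744) = ((-1606 + 5771)*749)*(1/26737) - 25362*(-1/18744) = (4165*749)*(1/26737) + 4227/3124 = 3119585*(1/26737) + 4227/3124 = 3119585/26737 + 4227/3124 = 9858600839/83526388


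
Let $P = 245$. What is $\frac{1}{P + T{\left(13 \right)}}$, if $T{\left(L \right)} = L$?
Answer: $\frac{1}{258} \approx 0.003876$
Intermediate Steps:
$\frac{1}{P + T{\left(13 \right)}} = \frac{1}{245 + 13} = \frac{1}{258}$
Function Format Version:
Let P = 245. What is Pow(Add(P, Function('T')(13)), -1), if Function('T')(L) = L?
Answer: Rational(1, 258) ≈ 0.0038760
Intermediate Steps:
Pow(Add(P, Function('T')(13)), -1) = Pow(Add(245, 13), -1) = Pow(258, -1) = Rational(1, 258)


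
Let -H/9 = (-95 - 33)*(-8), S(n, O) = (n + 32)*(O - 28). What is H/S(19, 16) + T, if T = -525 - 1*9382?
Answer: -168163/17 ≈ -9891.9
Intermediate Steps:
S(n, O) = (-28 + O)*(32 + n) (S(n, O) = (32 + n)*(-28 + O) = (-28 + O)*(32 + n))
T = -9907 (T = -525 - 9382 = -9907)
H = -9216 (H = -9*(-95 - 33)*(-8) = -(-1152)*(-8) = -9*1024 = -9216)
H/S(19, 16) + T = -9216/(-896 - 28*19 + 32*16 + 16*19) - 9907 = -9216/(-896 - 532 + 512 + 304) - 9907 = -9216/(-612) - 9907 = -9216*(-1/612) - 9907 = 256/17 - 9907 = -168163/17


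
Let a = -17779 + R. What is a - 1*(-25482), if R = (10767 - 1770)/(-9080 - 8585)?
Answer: 136064498/17665 ≈ 7702.5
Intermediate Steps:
R = -8997/17665 (R = 8997/(-17665) = 8997*(-1/17665) = -8997/17665 ≈ -0.50931)
a = -314075032/17665 (a = -17779 - 8997/17665 = -314075032/17665 ≈ -17780.)
a - 1*(-25482) = -314075032/17665 - 1*(-25482) = -314075032/17665 + 25482 = 136064498/17665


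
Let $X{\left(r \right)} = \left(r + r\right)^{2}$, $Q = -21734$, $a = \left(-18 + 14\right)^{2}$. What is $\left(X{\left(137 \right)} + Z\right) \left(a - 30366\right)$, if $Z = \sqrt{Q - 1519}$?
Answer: $-2278556600 - 30350 i \sqrt{23253} \approx -2.2786 \cdot 10^{9} - 4.628 \cdot 10^{6} i$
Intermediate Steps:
$a = 16$ ($a = \left(-4\right)^{2} = 16$)
$Z = i \sqrt{23253}$ ($Z = \sqrt{-21734 - 1519} = \sqrt{-23253} = i \sqrt{23253} \approx 152.49 i$)
$X{\left(r \right)} = 4 r^{2}$ ($X{\left(r \right)} = \left(2 r\right)^{2} = 4 r^{2}$)
$\left(X{\left(137 \right)} + Z\right) \left(a - 30366\right) = \left(4 \cdot 137^{2} + i \sqrt{23253}\right) \left(16 - 30366\right) = \left(4 \cdot 18769 + i \sqrt{23253}\right) \left(-30350\right) = \left(75076 + i \sqrt{23253}\right) \left(-30350\right) = -2278556600 - 30350 i \sqrt{23253}$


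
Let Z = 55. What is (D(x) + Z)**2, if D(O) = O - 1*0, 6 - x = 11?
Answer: 2500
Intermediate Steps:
x = -5 (x = 6 - 1*11 = 6 - 11 = -5)
D(O) = O (D(O) = O + 0 = O)
(D(x) + Z)**2 = (-5 + 55)**2 = 50**2 = 2500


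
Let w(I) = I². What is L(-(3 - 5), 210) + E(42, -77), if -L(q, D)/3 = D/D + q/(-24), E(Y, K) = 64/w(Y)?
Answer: -4787/1764 ≈ -2.7137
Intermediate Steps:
E(Y, K) = 64/Y² (E(Y, K) = 64/(Y²) = 64/Y²)
L(q, D) = -3 + q/8 (L(q, D) = -3*(D/D + q/(-24)) = -3*(1 + q*(-1/24)) = -3*(1 - q/24) = -3 + q/8)
L(-(3 - 5), 210) + E(42, -77) = (-3 + (-(3 - 5))/8) + 64/42² = (-3 + (-1*(-2))/8) + 64*(1/1764) = (-3 + (⅛)*2) + 16/441 = (-3 + ¼) + 16/441 = -11/4 + 16/441 = -4787/1764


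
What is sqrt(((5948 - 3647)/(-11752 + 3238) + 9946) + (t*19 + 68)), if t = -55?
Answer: sqrt(72236337690)/2838 ≈ 94.703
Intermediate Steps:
sqrt(((5948 - 3647)/(-11752 + 3238) + 9946) + (t*19 + 68)) = sqrt(((5948 - 3647)/(-11752 + 3238) + 9946) + (-55*19 + 68)) = sqrt((2301/(-8514) + 9946) + (-1045 + 68)) = sqrt((2301*(-1/8514) + 9946) - 977) = sqrt((-767/2838 + 9946) - 977) = sqrt(28225981/2838 - 977) = sqrt(25453255/2838) = sqrt(72236337690)/2838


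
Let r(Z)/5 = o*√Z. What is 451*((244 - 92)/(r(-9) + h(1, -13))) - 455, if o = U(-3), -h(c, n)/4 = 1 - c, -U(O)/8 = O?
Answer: -455 - 8569*I/45 ≈ -455.0 - 190.42*I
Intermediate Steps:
U(O) = -8*O
h(c, n) = -4 + 4*c (h(c, n) = -4*(1 - c) = -4 + 4*c)
o = 24 (o = -8*(-3) = 24)
r(Z) = 120*√Z (r(Z) = 5*(24*√Z) = 120*√Z)
451*((244 - 92)/(r(-9) + h(1, -13))) - 455 = 451*((244 - 92)/(120*√(-9) + (-4 + 4*1))) - 455 = 451*(152/(120*(3*I) + (-4 + 4))) - 455 = 451*(152/(360*I + 0)) - 455 = 451*(152/((360*I))) - 455 = 451*(152*(-I/360)) - 455 = 451*(-19*I/45) - 455 = -8569*I/45 - 455 = -455 - 8569*I/45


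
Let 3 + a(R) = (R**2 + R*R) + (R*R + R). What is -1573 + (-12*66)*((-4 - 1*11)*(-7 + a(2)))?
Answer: 45947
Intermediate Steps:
a(R) = -3 + R + 3*R**2 (a(R) = -3 + ((R**2 + R*R) + (R*R + R)) = -3 + ((R**2 + R**2) + (R**2 + R)) = -3 + (2*R**2 + (R + R**2)) = -3 + (R + 3*R**2) = -3 + R + 3*R**2)
-1573 + (-12*66)*((-4 - 1*11)*(-7 + a(2))) = -1573 + (-12*66)*((-4 - 1*11)*(-7 + (-3 + 2 + 3*2**2))) = -1573 - 792*(-4 - 11)*(-7 + (-3 + 2 + 3*4)) = -1573 - (-11880)*(-7 + (-3 + 2 + 12)) = -1573 - (-11880)*(-7 + 11) = -1573 - (-11880)*4 = -1573 - 792*(-60) = -1573 + 47520 = 45947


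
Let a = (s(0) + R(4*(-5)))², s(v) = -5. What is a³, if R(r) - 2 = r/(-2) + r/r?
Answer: 262144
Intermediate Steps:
R(r) = 3 - r/2 (R(r) = 2 + (r/(-2) + r/r) = 2 + (r*(-½) + 1) = 2 + (-r/2 + 1) = 2 + (1 - r/2) = 3 - r/2)
a = 64 (a = (-5 + (3 - 2*(-5)))² = (-5 + (3 - ½*(-20)))² = (-5 + (3 + 10))² = (-5 + 13)² = 8² = 64)
a³ = 64³ = 262144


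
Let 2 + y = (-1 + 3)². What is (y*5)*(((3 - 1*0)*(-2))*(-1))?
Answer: 60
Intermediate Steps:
y = 2 (y = -2 + (-1 + 3)² = -2 + 2² = -2 + 4 = 2)
(y*5)*(((3 - 1*0)*(-2))*(-1)) = (2*5)*(((3 - 1*0)*(-2))*(-1)) = 10*(((3 + 0)*(-2))*(-1)) = 10*((3*(-2))*(-1)) = 10*(-6*(-1)) = 10*6 = 60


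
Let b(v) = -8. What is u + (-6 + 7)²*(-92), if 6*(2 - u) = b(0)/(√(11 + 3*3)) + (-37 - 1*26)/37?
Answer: -6639/74 + 2*√5/15 ≈ -89.418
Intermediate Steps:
u = 169/74 + 2*√5/15 (u = 2 - (-8/√(11 + 3*3) + (-37 - 1*26)/37)/6 = 2 - (-8/√(11 + 9) + (-37 - 26)*(1/37))/6 = 2 - (-8*√5/10 - 63*1/37)/6 = 2 - (-8*√5/10 - 63/37)/6 = 2 - (-4*√5/5 - 63/37)/6 = 2 - (-63/37 - 4*√5/5)/6 = 2 + (21/74 + 2*√5/15) = 169/74 + 2*√5/15 ≈ 2.5819)
u + (-6 + 7)²*(-92) = (169/74 + 2*√5/15) + (-6 + 7)²*(-92) = (169/74 + 2*√5/15) + 1²*(-92) = (169/74 + 2*√5/15) + 1*(-92) = (169/74 + 2*√5/15) - 92 = -6639/74 + 2*√5/15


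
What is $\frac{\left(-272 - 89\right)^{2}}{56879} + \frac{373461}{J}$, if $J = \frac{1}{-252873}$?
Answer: $- \frac{5371550574072866}{56879} \approx -9.4438 \cdot 10^{10}$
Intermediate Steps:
$J = - \frac{1}{252873} \approx -3.9546 \cdot 10^{-6}$
$\frac{\left(-272 - 89\right)^{2}}{56879} + \frac{373461}{J} = \frac{\left(-272 - 89\right)^{2}}{56879} + \frac{373461}{- \frac{1}{252873}} = \left(-272 - 89\right)^{2} \cdot \frac{1}{56879} + 373461 \left(-252873\right) = \left(-361\right)^{2} \cdot \frac{1}{56879} - 94438203453 = 130321 \cdot \frac{1}{56879} - 94438203453 = \frac{130321}{56879} - 94438203453 = - \frac{5371550574072866}{56879}$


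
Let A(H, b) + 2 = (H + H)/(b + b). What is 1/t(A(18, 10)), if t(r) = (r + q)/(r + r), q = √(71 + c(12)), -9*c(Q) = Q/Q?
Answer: -18/15941 - 30*√638/15941 ≈ -0.048664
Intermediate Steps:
A(H, b) = -2 + H/b (A(H, b) = -2 + (H + H)/(b + b) = -2 + (2*H)/((2*b)) = -2 + (2*H)*(1/(2*b)) = -2 + H/b)
c(Q) = -⅑ (c(Q) = -Q/(9*Q) = -⅑*1 = -⅑)
q = √638/3 (q = √(71 - ⅑) = √(638/9) = √638/3 ≈ 8.4196)
t(r) = (r + √638/3)/(2*r) (t(r) = (r + √638/3)/(r + r) = (r + √638/3)/((2*r)) = (r + √638/3)*(1/(2*r)) = (r + √638/3)/(2*r))
1/t(A(18, 10)) = 1/((√638 + 3*(-2 + 18/10))/(6*(-2 + 18/10))) = 1/((√638 + 3*(-2 + 18*(⅒)))/(6*(-2 + 18*(⅒)))) = 1/((√638 + 3*(-2 + 9/5))/(6*(-2 + 9/5))) = 1/((√638 + 3*(-⅕))/(6*(-⅕))) = 1/((⅙)*(-5)*(√638 - ⅗)) = 1/((⅙)*(-5)*(-⅗ + √638)) = 1/(½ - 5*√638/6)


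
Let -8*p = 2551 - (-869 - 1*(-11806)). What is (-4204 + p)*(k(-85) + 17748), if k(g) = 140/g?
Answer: -952051906/17 ≈ -5.6003e+7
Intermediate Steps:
p = 4193/4 (p = -(2551 - (-869 - 1*(-11806)))/8 = -(2551 - (-869 + 11806))/8 = -(2551 - 1*10937)/8 = -(2551 - 10937)/8 = -1/8*(-8386) = 4193/4 ≈ 1048.3)
(-4204 + p)*(k(-85) + 17748) = (-4204 + 4193/4)*(140/(-85) + 17748) = -12623*(140*(-1/85) + 17748)/4 = -12623*(-28/17 + 17748)/4 = -12623/4*301688/17 = -952051906/17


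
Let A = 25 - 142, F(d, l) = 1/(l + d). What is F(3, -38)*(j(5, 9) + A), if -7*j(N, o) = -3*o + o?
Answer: 801/245 ≈ 3.2694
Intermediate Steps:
j(N, o) = 2*o/7 (j(N, o) = -(-3*o + o)/7 = -(-2)*o/7 = 2*o/7)
F(d, l) = 1/(d + l)
A = -117
F(3, -38)*(j(5, 9) + A) = ((2/7)*9 - 117)/(3 - 38) = (18/7 - 117)/(-35) = -1/35*(-801/7) = 801/245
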